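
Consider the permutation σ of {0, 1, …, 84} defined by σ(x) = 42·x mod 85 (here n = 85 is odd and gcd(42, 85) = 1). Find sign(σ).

Start at x=4: 4 → 83 → 1 → 42 → 64 → 53 → 16 → … (one orbit).
Cycle lengths of π_42 on ℤ/85ℤ: [8, 8, 8, 8, 8, 8, 8, 8, 8, 8, 4, 1]; 12 cycles in total.
85 − 12 = 73 transpositions; sign(π) = (−1)^73 = -1.
Check: (42/85) = -1 by Zolotarev.

-1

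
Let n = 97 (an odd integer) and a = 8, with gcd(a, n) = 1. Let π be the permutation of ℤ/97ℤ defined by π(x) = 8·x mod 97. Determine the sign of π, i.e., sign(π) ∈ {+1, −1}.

Trace 27: π^k(27) = [27, 22, 79, 50, 12, 96, 89] for k=0..6.
Cycle lengths of π_8 on ℤ/97ℤ: [16, 16, 16, 16, 16, 16, 1]; 7 cycles in total.
sign(π) = (−1)^{n − #cycles} = (−1)^{97−7} = (−1)^90 = +1.
The Jacobi symbol (8|97) = +1 (Zolotarev) agrees.

+1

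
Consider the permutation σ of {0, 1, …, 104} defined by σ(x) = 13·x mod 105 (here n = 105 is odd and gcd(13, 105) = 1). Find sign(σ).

Start at x=97: 97 → 1 → 13 → 64 → 97 (one orbit).
Cycle lengths of π_13 on ℤ/105ℤ: [4, 4, 4, 4, 4, 4, 4, 4, 4, 4, 4, 4, 4, 4, 4, 4, 4, 4, 4, 4, 4, 2, 2, 2, 2, 2, 2, 2, 2, 2, 1, 1, 1]; 33 cycles in total.
n − c = 105 − 33 = 72; sign = (−1)^72 = +1.
(13|105)_J = +1 (Zolotarev's lemma cross-check).

+1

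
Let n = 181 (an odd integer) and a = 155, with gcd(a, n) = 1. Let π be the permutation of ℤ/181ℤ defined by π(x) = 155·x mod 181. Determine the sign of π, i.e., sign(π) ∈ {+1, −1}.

Start at x=7: 7 → 180 → 26 → 48 → 19 → 49 → 174 → … (one orbit).
16 cycles of lengths [12, 12, 12, 12, 12, 12, 12, 12, 12, 12, 12, 12, 12, 12, 12, 1].
Σ(ℓ_i−1) = 181−16 = 165; sign = (−1)^165 = -1.

-1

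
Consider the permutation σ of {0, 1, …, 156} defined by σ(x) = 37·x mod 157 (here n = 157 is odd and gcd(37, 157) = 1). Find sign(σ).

Orbit of 100 under x↦37x: [100, 89, 153, 9, 19, 75, 106]… (length divides ord_157(37)).
Cycle type of π: 39×4 + 1; total 5 cycles.
With 5 cycles on 157 points, sign = (−1)^{157−5} = +1.
(37|157)_J = +1 (Zolotarev's lemma cross-check).

+1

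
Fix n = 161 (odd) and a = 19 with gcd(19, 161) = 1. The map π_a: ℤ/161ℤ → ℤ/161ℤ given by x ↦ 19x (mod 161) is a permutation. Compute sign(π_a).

Start at x=81: 81 → 90 → 100 → 129 → 36 → 40 → 116 → … (one orbit).
Decompose π into cycles: lengths [66, 66, 22, 6, 1] (5 cycles, including the fixed point 0).
161 − 5 = 156 transpositions; sign(π) = (−1)^156 = +1.

+1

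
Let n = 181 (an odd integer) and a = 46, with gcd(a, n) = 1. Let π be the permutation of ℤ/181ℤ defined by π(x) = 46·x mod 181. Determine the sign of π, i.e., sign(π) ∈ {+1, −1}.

Trace 139: π^k(139) = [139, 59, 180, 135, 56, 42, 122] for k=0..6.
Cycle type of π: 10×18 + 1; total 19 cycles.
181 − 19 = 162 transpositions; sign(π) = (−1)^162 = +1.

+1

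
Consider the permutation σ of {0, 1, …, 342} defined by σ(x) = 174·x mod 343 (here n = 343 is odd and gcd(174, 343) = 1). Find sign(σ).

Orbit of 225 under x↦174x: [225, 48, 120, 300, 64, 160, 57]… (length divides ord_343(174)).
Decompose π into cycles: lengths [98, 98, 98, 14, 14, 14, 2, 2, 2, 1] (10 cycles, including the fixed point 0).
n − c = 343 − 10 = 333; sign = (−1)^333 = -1.
The Jacobi symbol (174|343) = -1 (Zolotarev) agrees.

-1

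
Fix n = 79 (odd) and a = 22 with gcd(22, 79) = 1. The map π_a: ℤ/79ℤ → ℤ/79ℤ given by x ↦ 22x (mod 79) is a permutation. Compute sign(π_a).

+1

Orbit of 18 under x↦22x: [18, 1, 22, 10, 62, 21, 67]… (length divides ord_79(22)).
Decompose π into cycles: lengths [13, 13, 13, 13, 13, 13, 1] (7 cycles, including the fixed point 0).
Σ(ℓ_i−1) = 79−7 = 72; sign = (−1)^72 = +1.
Check: (22/79) = +1 by Zolotarev.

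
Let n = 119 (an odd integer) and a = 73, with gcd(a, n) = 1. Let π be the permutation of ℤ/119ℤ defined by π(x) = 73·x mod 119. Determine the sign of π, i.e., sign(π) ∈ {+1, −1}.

Start at x=18: 18 → 5 → 8 → 108 → 30 → 48 → 53 → … (one orbit).
The orbit structure of x ↦ 73x mod 119: 5 orbits of sizes [48, 48, 16, 6, 1].
Σ(ℓ_i−1) = 119−5 = 114; sign = (−1)^114 = +1.

+1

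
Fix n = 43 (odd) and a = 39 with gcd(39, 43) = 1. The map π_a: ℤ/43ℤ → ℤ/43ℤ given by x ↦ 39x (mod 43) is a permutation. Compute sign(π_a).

Trace 35: π^k(35) = [35, 32, 1, 39, 16, 22, 41] for k=0..6.
Cycle type of π: 14×3 + 1; total 4 cycles.
43 − 4 = 39 transpositions; sign(π) = (−1)^39 = -1.
The Jacobi symbol (39|43) = -1 (Zolotarev) agrees.

-1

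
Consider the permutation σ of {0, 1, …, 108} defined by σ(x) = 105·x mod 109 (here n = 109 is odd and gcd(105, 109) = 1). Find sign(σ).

Start at x=16: 16 → 45 → 38 → 66 → 63 → 75 → 27 → … (one orbit).
Cycle type of π: 9×12 + 1; total 13 cycles.
13 cycles on 109: each ℓ→(−1)^(ℓ−1), product (−1)^96 = +1.

+1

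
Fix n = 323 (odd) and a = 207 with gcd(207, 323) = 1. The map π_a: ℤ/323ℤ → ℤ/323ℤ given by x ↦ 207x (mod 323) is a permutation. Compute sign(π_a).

-1

Trace 264: π^k(264) = [264, 61, 30, 73, 253, 45, 271] for k=0..6.
Cycle type of π: 144×2 + 16 + 9×2 + 1; total 6 cycles.
6 cycles on 323: each ℓ→(−1)^(ℓ−1), product (−1)^317 = -1.
Via Zolotarev, sign(π_{207}) = (207|323) = -1.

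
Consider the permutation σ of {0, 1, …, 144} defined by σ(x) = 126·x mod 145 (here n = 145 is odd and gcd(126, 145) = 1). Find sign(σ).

Trace 71: π^k(71) = [71, 101, 111, 66, 51, 46, 141] for k=0..6.
Cycle type of π: 28×5 + 1×5; total 10 cycles.
145 − 10 = 135 transpositions; sign(π) = (−1)^135 = -1.

-1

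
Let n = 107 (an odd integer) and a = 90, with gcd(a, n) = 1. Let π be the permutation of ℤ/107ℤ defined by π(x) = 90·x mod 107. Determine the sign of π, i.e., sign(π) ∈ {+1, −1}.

+1

Trace 42: π^k(42) = [42, 35, 47, 57, 101, 102, 85] for k=0..6.
The orbit structure of x ↦ 90x mod 107: 3 orbits of sizes [53, 53, 1].
sign(π) = (−1)^{n − #cycles} = (−1)^{107−3} = (−1)^104 = +1.
(90|107)_J = +1 (Zolotarev's lemma cross-check).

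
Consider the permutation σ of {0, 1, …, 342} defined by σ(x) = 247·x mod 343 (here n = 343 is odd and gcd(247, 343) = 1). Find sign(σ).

Trace 43: π^k(43) = [43, 331, 123, 197, 296, 53, 57] for k=0..6.
Cycle type of π: 147×2 + 21×2 + 3×2 + 1; total 7 cycles.
7 cycles on 343: each ℓ→(−1)^(ℓ−1), product (−1)^336 = +1.

+1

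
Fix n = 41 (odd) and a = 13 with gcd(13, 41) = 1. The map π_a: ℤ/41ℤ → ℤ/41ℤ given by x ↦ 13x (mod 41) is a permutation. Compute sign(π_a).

Trace 15: π^k(15) = [15, 31, 34, 32, 6, 37, 30] for k=0..6.
2 cycles of lengths [40, 1].
2 cycles on 41: each ℓ→(−1)^(ℓ−1), product (−1)^39 = -1.
Zolotarev: (13|41) = -1, matching the cycle-count sign.

-1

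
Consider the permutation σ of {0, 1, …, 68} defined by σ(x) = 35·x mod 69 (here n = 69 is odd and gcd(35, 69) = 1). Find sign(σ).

-1

Orbit of 26 under x↦35x: [26, 13, 41, 55, 62, 31, 50]… (length divides ord_69(35)).
π_35 has 6 disjoint cycles with lengths [22, 22, 11, 11, 2, 1] on {0,…,68}.
n − c = 69 − 6 = 63; sign = (−1)^63 = -1.
The Jacobi symbol (35|69) = -1 (Zolotarev) agrees.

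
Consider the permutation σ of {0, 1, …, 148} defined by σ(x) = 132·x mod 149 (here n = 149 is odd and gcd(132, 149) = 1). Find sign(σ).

+1

Orbit of 7 under x↦132x: [7, 30, 86, 28, 120, 46, 112]… (length divides ord_149(132)).
Decompose π into cycles: lengths [74, 74, 1] (3 cycles, including the fixed point 0).
sign(π) = (−1)^{n − #cycles} = (−1)^{149−3} = (−1)^146 = +1.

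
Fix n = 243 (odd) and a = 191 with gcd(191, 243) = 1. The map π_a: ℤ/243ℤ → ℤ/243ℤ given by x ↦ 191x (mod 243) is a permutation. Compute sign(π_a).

-1

Orbit of 4 under x↦191x: [4, 35, 124, 113, 199, 101, 94]… (length divides ord_243(191)).
Cycle type of π: 162 + 54 + 18 + 6 + 2 + 1; total 6 cycles.
6 cycles on 243: each ℓ→(−1)^(ℓ−1), product (−1)^237 = -1.
Via Zolotarev, sign(π_{191}) = (191|243) = -1.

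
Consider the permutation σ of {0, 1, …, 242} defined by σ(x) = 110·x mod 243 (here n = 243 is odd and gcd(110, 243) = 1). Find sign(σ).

Start at x=65: 65 → 103 → 152 → 196 → 176 → 163 → 191 → … (one orbit).
π_110 has 6 disjoint cycles with lengths [162, 54, 18, 6, 2, 1] on {0,…,242}.
sign(π) = (−1)^{n − #cycles} = (−1)^{243−6} = (−1)^237 = -1.
Check: (110/243) = -1 by Zolotarev.

-1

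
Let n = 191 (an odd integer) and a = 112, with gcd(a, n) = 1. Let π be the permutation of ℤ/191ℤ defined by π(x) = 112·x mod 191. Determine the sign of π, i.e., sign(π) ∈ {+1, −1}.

-1

Trace 94: π^k(94) = [94, 23, 93, 102, 155, 170, 131] for k=0..6.
Cycle lengths of π_112 on ℤ/191ℤ: [190, 1]; 2 cycles in total.
Σ(ℓ_i−1) = 191−2 = 189; sign = (−1)^189 = -1.
Zolotarev: (112|191) = -1, matching the cycle-count sign.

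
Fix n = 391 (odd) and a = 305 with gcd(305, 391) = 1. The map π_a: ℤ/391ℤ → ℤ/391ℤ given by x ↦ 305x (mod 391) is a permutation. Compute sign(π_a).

Trace 186: π^k(186) = [186, 35, 118, 18, 16, 188, 254] for k=0..6.
The orbit structure of x ↦ 305x mod 391: 27 orbits of sizes [22, 22, 22, 22, 22, 22, 22, 22, 22, 22, 22, 22, 22, 22, 22, 22, 11, 11, 2, 2, 2, 2, 2, 2, 2, 2, 1].
391 − 27 = 364 transpositions; sign(π) = (−1)^364 = +1.
The Jacobi symbol (305|391) = +1 (Zolotarev) agrees.

+1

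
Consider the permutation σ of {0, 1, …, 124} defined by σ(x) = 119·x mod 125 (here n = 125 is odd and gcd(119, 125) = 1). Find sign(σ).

+1

Trace 86: π^k(86) = [86, 109, 96, 49, 81, 14, 41] for k=0..6.
Cycle type of π: 50×2 + 10×2 + 2×2 + 1; total 7 cycles.
n − c = 125 − 7 = 118; sign = (−1)^118 = +1.
(119|125)_J = +1 (Zolotarev's lemma cross-check).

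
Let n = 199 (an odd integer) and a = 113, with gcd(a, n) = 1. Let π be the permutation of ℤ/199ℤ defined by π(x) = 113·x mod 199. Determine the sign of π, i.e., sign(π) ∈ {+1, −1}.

Start at x=153: 153 → 175 → 74 → 4 → 54 → 132 → 190 → … (one orbit).
The orbit structure of x ↦ 113x mod 199: 2 orbits of sizes [198, 1].
sign(π) = (−1)^{n − #cycles} = (−1)^{199−2} = (−1)^197 = -1.
Zolotarev: (113|199) = -1, matching the cycle-count sign.

-1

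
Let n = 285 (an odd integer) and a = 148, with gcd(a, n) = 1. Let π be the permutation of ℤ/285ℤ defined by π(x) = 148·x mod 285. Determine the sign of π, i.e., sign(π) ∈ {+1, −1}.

+1

Orbit of 226 under x↦148x: [226, 103, 139, 52, 1, 148, 244]… (length divides ord_285(148)).
Decompose π into cycles: lengths [36, 36, 36, 36, 36, 36, 18, 18, 18, 4, 4, 4, 1, 1, 1] (15 cycles, including the fixed point 0).
285 − 15 = 270 transpositions; sign(π) = (−1)^270 = +1.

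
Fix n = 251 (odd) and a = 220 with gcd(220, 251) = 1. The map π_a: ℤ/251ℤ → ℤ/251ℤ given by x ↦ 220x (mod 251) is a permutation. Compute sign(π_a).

-1

Orbit of 90 under x↦220x: [90, 222, 146, 243, 248, 93, 129]… (length divides ord_251(220)).
π_220 has 2 disjoint cycles with lengths [250, 1] on {0,…,250}.
With 2 cycles on 251 points, sign = (−1)^{251−2} = -1.
Via Zolotarev, sign(π_{220}) = (220|251) = -1.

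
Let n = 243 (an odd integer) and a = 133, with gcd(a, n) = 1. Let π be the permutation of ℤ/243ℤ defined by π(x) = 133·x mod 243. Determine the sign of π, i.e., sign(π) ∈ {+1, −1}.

Start at x=214: 214 → 31 → 235 → 151 → 157 → 226 → 169 → … (one orbit).
11 cycles of lengths [81, 81, 27, 27, 9, 9, 3, 3, 1, 1, 1].
With 11 cycles on 243 points, sign = (−1)^{243−11} = +1.
Via Zolotarev, sign(π_{133}) = (133|243) = +1.

+1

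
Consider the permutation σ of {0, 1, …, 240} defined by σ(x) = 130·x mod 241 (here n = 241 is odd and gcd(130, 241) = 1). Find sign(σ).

-1

Orbit of 211 under x↦130x: [211, 197, 64, 126, 233, 165, 1]… (length divides ord_241(130)).
Cycle type of π: 16×15 + 1; total 16 cycles.
sign(π) = (−1)^{n − #cycles} = (−1)^{241−16} = (−1)^225 = -1.
Via Zolotarev, sign(π_{130}) = (130|241) = -1.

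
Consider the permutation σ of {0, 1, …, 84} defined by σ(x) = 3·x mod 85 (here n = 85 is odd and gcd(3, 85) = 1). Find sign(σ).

Trace 62: π^k(62) = [62, 16, 48, 59, 7, 21, 63] for k=0..6.
π_3 has 7 disjoint cycles with lengths [16, 16, 16, 16, 16, 4, 1] on {0,…,84}.
With 7 cycles on 85 points, sign = (−1)^{85−7} = +1.

+1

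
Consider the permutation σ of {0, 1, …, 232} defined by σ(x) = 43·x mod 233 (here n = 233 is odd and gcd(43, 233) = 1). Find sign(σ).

-1

Trace 99: π^k(99) = [99, 63, 146, 220, 140, 195, 230] for k=0..6.
π_43 has 2 disjoint cycles with lengths [232, 1] on {0,…,232}.
With 2 cycles on 233 points, sign = (−1)^{233−2} = -1.
Check: (43/233) = -1 by Zolotarev.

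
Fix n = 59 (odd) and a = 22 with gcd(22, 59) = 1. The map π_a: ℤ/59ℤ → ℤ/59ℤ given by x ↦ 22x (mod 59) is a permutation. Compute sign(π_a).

+1

Start at x=17: 17 → 20 → 27 → 4 → 29 → 48 → 53 → … (one orbit).
π_22 has 3 disjoint cycles with lengths [29, 29, 1] on {0,…,58}.
59 − 3 = 56 transpositions; sign(π) = (−1)^56 = +1.
Zolotarev: (22|59) = +1, matching the cycle-count sign.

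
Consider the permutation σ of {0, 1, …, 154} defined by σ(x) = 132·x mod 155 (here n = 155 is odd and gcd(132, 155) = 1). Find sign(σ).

-1

Trace 126: π^k(126) = [126, 47, 4, 63, 101, 2, 109] for k=0..6.
Cycle type of π: 20×6 + 5×6 + 4 + 1; total 14 cycles.
With 14 cycles on 155 points, sign = (−1)^{155−14} = -1.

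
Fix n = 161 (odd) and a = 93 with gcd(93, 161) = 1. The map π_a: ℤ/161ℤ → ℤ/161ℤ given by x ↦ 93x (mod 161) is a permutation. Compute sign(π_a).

+1

Trace 93: π^k(93) = [93, 116, 1] for k=0..2.
The orbit structure of x ↦ 93x mod 161: 69 orbits of sizes [3, 3, 3, 3, 3, 3, 3, 3, 3, 3, 3, 3, 3, 3, 3, 3, 3, 3, 3, 3, 3, 3, 3, 3, 3, 3, 3, 3, 3, 3, 3, 3, 3, 3, 3, 3, 3, 3, 3, 3, 3, 3, 3, 3, 3, 3, 1, 1, 1, 1, 1, 1, 1, 1, 1, 1, 1, 1, 1, 1, 1, 1, 1, 1, 1, 1, 1, 1, 1].
sign(π) = (−1)^{n − #cycles} = (−1)^{161−69} = (−1)^92 = +1.
Check: (93/161) = +1 by Zolotarev.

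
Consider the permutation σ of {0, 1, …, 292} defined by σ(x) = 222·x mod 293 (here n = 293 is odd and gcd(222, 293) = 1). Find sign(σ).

+1

Start at x=109: 109 → 172 → 94 → 65 → 73 → 91 → 278 → … (one orbit).
Cycle type of π: 73×4 + 1; total 5 cycles.
n − c = 293 − 5 = 288; sign = (−1)^288 = +1.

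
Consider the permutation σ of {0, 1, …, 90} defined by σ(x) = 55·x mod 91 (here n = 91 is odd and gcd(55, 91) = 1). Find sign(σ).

-1

Orbit of 29 under x↦55x: [29, 48, 1, 55, 22, 27]… (length divides ord_91(55)).
20 cycles of lengths [6, 6, 6, 6, 6, 6, 6, 6, 6, 6, 6, 6, 3, 3, 3, 3, 2, 2, 2, 1].
Σ(ℓ_i−1) = 91−20 = 71; sign = (−1)^71 = -1.
Via Zolotarev, sign(π_{55}) = (55|91) = -1.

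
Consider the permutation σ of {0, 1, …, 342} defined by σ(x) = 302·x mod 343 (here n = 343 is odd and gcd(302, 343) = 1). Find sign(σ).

+1

Start at x=330: 330 → 190 → 99 → 57 → 64 → 120 → 225 → … (one orbit).
Cycle type of π: 49×6 + 7×6 + 1×7; total 19 cycles.
n − c = 343 − 19 = 324; sign = (−1)^324 = +1.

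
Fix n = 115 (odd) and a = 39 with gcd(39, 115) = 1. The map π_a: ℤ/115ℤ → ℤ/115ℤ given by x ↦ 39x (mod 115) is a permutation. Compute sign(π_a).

Start at x=29: 29 → 96 → 64 → 81 → 54 → 36 → 24 → … (one orbit).
The orbit structure of x ↦ 39x mod 115: 9 orbits of sizes [22, 22, 22, 22, 11, 11, 2, 2, 1].
Σ(ℓ_i−1) = 115−9 = 106; sign = (−1)^106 = +1.
Check: (39/115) = +1 by Zolotarev.

+1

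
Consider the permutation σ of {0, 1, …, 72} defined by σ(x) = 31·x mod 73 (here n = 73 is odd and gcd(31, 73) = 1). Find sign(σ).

Trace 43: π^k(43) = [43, 19, 5, 9, 60, 35, 63] for k=0..6.
Cycle lengths of π_31 on ℤ/73ℤ: [72, 1]; 2 cycles in total.
With 2 cycles on 73 points, sign = (−1)^{73−2} = -1.

-1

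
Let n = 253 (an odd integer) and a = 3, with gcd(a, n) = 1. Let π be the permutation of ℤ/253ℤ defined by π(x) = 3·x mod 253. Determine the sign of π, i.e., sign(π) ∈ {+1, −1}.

Trace 64: π^k(64) = [64, 192, 70, 210, 124, 119, 104] for k=0..6.
Decompose π into cycles: lengths [55, 55, 55, 55, 11, 11, 5, 5, 1] (9 cycles, including the fixed point 0).
n − c = 253 − 9 = 244; sign = (−1)^244 = +1.

+1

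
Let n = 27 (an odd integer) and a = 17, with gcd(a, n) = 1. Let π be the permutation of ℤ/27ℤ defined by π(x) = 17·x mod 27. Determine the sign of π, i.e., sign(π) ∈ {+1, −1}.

Trace 8: π^k(8) = [8, 1, 17, 19, 26, 10] for k=0..5.
Decompose π into cycles: lengths [6, 6, 6, 2, 2, 2, 2, 1] (8 cycles, including the fixed point 0).
n − c = 27 − 8 = 19; sign = (−1)^19 = -1.
The Jacobi symbol (17|27) = -1 (Zolotarev) agrees.

-1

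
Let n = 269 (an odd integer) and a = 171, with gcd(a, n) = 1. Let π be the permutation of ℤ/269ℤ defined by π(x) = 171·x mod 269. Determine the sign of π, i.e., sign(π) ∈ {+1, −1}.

-1

Orbit of 156 under x↦171x: [156, 45, 163, 166, 141, 170, 18]… (length divides ord_269(171)).
2 cycles of lengths [268, 1].
269 − 2 = 267 transpositions; sign(π) = (−1)^267 = -1.
Zolotarev: (171|269) = -1, matching the cycle-count sign.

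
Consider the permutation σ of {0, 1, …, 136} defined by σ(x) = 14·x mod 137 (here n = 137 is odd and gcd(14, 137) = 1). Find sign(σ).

Start at x=15: 15 → 73 → 63 → 60 → 18 → 115 → 103 → … (one orbit).
The orbit structure of x ↦ 14x mod 137: 5 orbits of sizes [34, 34, 34, 34, 1].
137 − 5 = 132 transpositions; sign(π) = (−1)^132 = +1.

+1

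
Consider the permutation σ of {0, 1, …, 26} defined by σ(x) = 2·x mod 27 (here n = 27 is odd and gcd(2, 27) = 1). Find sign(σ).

-1

Start at x=19: 19 → 11 → 22 → 17 → 7 → 14 → 1 → … (one orbit).
4 cycles of lengths [18, 6, 2, 1].
With 4 cycles on 27 points, sign = (−1)^{27−4} = -1.
Check: (2/27) = -1 by Zolotarev.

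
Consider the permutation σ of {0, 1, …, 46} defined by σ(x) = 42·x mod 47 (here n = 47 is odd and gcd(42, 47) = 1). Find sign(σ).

Orbit of 12 under x↦42x: [12, 34, 18, 4, 27, 6, 17]… (length divides ord_47(42)).
The orbit structure of x ↦ 42x mod 47: 3 orbits of sizes [23, 23, 1].
Σ(ℓ_i−1) = 47−3 = 44; sign = (−1)^44 = +1.

+1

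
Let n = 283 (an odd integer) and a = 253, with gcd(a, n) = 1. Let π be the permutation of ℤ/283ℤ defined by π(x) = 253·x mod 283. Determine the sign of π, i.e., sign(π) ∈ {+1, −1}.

+1

Trace 134: π^k(134) = [134, 225, 42, 155, 161, 264, 4] for k=0..6.
π_253 has 7 disjoint cycles with lengths [47, 47, 47, 47, 47, 47, 1] on {0,…,282}.
With 7 cycles on 283 points, sign = (−1)^{283−7} = +1.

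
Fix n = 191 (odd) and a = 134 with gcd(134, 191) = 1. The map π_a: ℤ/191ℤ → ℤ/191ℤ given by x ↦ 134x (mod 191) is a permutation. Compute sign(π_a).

+1

Trace 48: π^k(48) = [48, 129, 96, 67, 1, 134, 2] for k=0..6.
π_134 has 3 disjoint cycles with lengths [95, 95, 1] on {0,…,190}.
191 − 3 = 188 transpositions; sign(π) = (−1)^188 = +1.
(134|191)_J = +1 (Zolotarev's lemma cross-check).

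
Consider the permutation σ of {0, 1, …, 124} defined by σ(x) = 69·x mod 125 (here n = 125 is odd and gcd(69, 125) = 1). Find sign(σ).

Start at x=11: 11 → 9 → 121 → 99 → 81 → 89 → 16 → … (one orbit).
7 cycles of lengths [50, 50, 10, 10, 2, 2, 1].
125 − 7 = 118 transpositions; sign(π) = (−1)^118 = +1.
The Jacobi symbol (69|125) = +1 (Zolotarev) agrees.

+1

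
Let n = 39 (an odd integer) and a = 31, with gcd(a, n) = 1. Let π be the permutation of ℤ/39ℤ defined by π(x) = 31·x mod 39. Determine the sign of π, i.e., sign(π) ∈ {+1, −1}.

Orbit of 25 under x↦31x: [25, 34, 1, 31]… (length divides ord_39(31)).
Cycle type of π: 4×9 + 1×3; total 12 cycles.
With 12 cycles on 39 points, sign = (−1)^{39−12} = -1.
(31|39)_J = -1 (Zolotarev's lemma cross-check).

-1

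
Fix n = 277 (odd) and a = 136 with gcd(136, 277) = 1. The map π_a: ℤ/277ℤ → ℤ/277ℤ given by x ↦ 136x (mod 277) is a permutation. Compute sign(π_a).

+1

Start at x=201: 201 → 190 → 79 → 218 → 9 → 116 → 264 → … (one orbit).
Cycle type of π: 69×4 + 1; total 5 cycles.
n − c = 277 − 5 = 272; sign = (−1)^272 = +1.
Zolotarev: (136|277) = +1, matching the cycle-count sign.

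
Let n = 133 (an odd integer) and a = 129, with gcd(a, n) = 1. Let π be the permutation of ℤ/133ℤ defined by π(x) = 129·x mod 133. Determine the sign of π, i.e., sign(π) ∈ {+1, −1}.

Trace 132: π^k(132) = [132, 4, 117, 64, 10, 93, 27] for k=0..6.
Cycle lengths of π_129 on ℤ/133ℤ: [18, 18, 18, 18, 18, 18, 18, 6, 1]; 9 cycles in total.
n − c = 133 − 9 = 124; sign = (−1)^124 = +1.
(129|133)_J = +1 (Zolotarev's lemma cross-check).

+1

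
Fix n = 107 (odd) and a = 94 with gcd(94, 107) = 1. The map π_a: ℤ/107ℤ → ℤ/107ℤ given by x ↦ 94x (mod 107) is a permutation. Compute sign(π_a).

-1

Start at x=39: 39 → 28 → 64 → 24 → 9 → 97 → 23 → … (one orbit).
Cycle lengths of π_94 on ℤ/107ℤ: [106, 1]; 2 cycles in total.
107 − 2 = 105 transpositions; sign(π) = (−1)^105 = -1.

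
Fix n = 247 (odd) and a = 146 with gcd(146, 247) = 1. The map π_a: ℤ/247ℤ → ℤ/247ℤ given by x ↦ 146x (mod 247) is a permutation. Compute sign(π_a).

Orbit of 35 under x↦146x: [35, 170, 120, 230, 235, 224, 100]… (length divides ord_247(146)).
Decompose π into cycles: lengths [18, 18, 18, 18, 18, 18, 18, 18, 18, 18, 18, 18, 18, 3, 3, 3, 3, 1] (18 cycles, including the fixed point 0).
With 18 cycles on 247 points, sign = (−1)^{247−18} = -1.
Check: (146/247) = -1 by Zolotarev.

-1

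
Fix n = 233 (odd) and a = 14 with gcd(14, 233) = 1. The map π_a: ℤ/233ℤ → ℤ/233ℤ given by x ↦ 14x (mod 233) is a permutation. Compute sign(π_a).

+1

Trace 161: π^k(161) = [161, 157, 101, 16, 224, 107, 100] for k=0..6.
Cycle lengths of π_14 on ℤ/233ℤ: [116, 116, 1]; 3 cycles in total.
n − c = 233 − 3 = 230; sign = (−1)^230 = +1.
The Jacobi symbol (14|233) = +1 (Zolotarev) agrees.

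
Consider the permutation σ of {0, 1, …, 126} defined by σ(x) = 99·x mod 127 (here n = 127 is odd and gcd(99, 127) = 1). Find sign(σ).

+1

Trace 22: π^k(22) = [22, 19, 103, 37, 107, 52, 68] for k=0..6.
π_99 has 15 disjoint cycles with lengths [9, 9, 9, 9, 9, 9, 9, 9, 9, 9, 9, 9, 9, 9, 1] on {0,…,126}.
With 15 cycles on 127 points, sign = (−1)^{127−15} = +1.
(99|127)_J = +1 (Zolotarev's lemma cross-check).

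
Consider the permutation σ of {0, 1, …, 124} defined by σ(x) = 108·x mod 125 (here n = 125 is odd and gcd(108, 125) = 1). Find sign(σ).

-1

Trace 53: π^k(53) = [53, 99, 67, 111, 113, 79, 32] for k=0..6.
Cycle type of π: 100 + 20 + 4 + 1; total 4 cycles.
n − c = 125 − 4 = 121; sign = (−1)^121 = -1.
Zolotarev: (108|125) = -1, matching the cycle-count sign.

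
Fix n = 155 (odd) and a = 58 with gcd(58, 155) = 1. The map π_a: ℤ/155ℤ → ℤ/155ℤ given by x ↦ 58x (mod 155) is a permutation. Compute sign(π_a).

+1

Orbit of 109 under x↦58x: [109, 122, 101, 123, 4, 77, 126]… (length divides ord_155(58)).
Decompose π into cycles: lengths [20, 20, 20, 20, 20, 20, 10, 10, 10, 4, 1] (11 cycles, including the fixed point 0).
With 11 cycles on 155 points, sign = (−1)^{155−11} = +1.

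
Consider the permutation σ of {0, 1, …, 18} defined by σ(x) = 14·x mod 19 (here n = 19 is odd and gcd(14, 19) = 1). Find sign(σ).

-1

Start at x=7: 7 → 3 → 4 → 18 → 5 → 13 → 11 → … (one orbit).
Cycle type of π: 18 + 1; total 2 cycles.
19 − 2 = 17 transpositions; sign(π) = (−1)^17 = -1.
Via Zolotarev, sign(π_{14}) = (14|19) = -1.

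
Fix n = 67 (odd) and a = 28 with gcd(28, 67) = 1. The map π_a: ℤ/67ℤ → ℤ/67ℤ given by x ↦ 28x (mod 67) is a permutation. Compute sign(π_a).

-1

Start at x=23: 23 → 41 → 9 → 51 → 21 → 52 → 49 → … (one orbit).
The orbit structure of x ↦ 28x mod 67: 2 orbits of sizes [66, 1].
sign(π) = (−1)^{n − #cycles} = (−1)^{67−2} = (−1)^65 = -1.
(28|67)_J = -1 (Zolotarev's lemma cross-check).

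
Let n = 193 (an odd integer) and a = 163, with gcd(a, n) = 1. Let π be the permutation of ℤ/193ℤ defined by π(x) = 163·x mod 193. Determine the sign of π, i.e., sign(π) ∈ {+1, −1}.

-1

Trace 140: π^k(140) = [140, 46, 164, 98, 148, 192, 30] for k=0..6.
2 cycles of lengths [192, 1].
Σ(ℓ_i−1) = 193−2 = 191; sign = (−1)^191 = -1.
Via Zolotarev, sign(π_{163}) = (163|193) = -1.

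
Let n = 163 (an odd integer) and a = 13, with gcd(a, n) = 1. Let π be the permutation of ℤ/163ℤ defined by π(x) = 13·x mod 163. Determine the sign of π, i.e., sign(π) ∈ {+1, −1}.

-1

Orbit of 142 under x↦13x: [142, 53, 37, 155, 59, 115, 28]… (length divides ord_163(13)).
The orbit structure of x ↦ 13x mod 163: 4 orbits of sizes [54, 54, 54, 1].
With 4 cycles on 163 points, sign = (−1)^{163−4} = -1.
Check: (13/163) = -1 by Zolotarev.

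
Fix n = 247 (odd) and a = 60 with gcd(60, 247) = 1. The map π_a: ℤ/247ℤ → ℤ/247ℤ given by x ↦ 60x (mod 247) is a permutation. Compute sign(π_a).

+1

Start at x=86: 86 → 220 → 109 → 118 → 164 → 207 → 70 → … (one orbit).
11 cycles of lengths [36, 36, 36, 36, 36, 36, 18, 4, 4, 4, 1].
n − c = 247 − 11 = 236; sign = (−1)^236 = +1.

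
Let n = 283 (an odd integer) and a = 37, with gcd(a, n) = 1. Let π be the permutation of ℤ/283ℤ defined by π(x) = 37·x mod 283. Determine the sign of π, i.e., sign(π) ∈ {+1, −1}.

-1

Start at x=2: 2 → 74 → 191 → 275 → 270 → 85 → 32 → … (one orbit).
Decompose π into cycles: lengths [282, 1] (2 cycles, including the fixed point 0).
sign(π) = (−1)^{n − #cycles} = (−1)^{283−2} = (−1)^281 = -1.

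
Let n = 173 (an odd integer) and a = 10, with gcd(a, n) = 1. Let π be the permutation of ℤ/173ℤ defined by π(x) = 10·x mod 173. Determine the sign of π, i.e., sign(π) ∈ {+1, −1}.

+1

Orbit of 132 under x↦10x: [132, 109, 52, 1, 10, 100, 135]… (length divides ord_173(10)).
5 cycles of lengths [43, 43, 43, 43, 1].
173 − 5 = 168 transpositions; sign(π) = (−1)^168 = +1.
Check: (10/173) = +1 by Zolotarev.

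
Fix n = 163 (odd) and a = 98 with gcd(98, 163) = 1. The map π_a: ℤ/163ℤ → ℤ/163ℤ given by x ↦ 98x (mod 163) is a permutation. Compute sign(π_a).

Orbit of 157 under x↦98x: [157, 64, 78, 146, 127, 58, 142]… (length divides ord_163(98)).
Cycle lengths of π_98 on ℤ/163ℤ: [54, 54, 54, 1]; 4 cycles in total.
163 − 4 = 159 transpositions; sign(π) = (−1)^159 = -1.

-1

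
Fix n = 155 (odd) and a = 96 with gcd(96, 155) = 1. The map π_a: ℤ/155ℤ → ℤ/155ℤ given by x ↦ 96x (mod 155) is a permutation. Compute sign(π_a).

-1

Start at x=141: 141 → 51 → 91 → 56 → 106 → 101 → 86 → … (one orbit).
The orbit structure of x ↦ 96x mod 155: 10 orbits of sizes [30, 30, 30, 30, 30, 1, 1, 1, 1, 1].
sign(π) = (−1)^{n − #cycles} = (−1)^{155−10} = (−1)^145 = -1.
Via Zolotarev, sign(π_{96}) = (96|155) = -1.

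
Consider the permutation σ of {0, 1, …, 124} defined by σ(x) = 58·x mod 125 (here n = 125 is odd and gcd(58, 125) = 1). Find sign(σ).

-1

Trace 114: π^k(114) = [114, 112, 121, 18, 44, 52, 16] for k=0..6.
π_58 has 4 disjoint cycles with lengths [100, 20, 4, 1] on {0,…,124}.
n − c = 125 − 4 = 121; sign = (−1)^121 = -1.
(58|125)_J = -1 (Zolotarev's lemma cross-check).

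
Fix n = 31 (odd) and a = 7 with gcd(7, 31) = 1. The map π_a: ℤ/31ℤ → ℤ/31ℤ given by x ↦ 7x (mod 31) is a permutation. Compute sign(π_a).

Trace 5: π^k(5) = [5, 4, 28, 10, 8, 25, 20] for k=0..6.
Decompose π into cycles: lengths [15, 15, 1] (3 cycles, including the fixed point 0).
n − c = 31 − 3 = 28; sign = (−1)^28 = +1.
Check: (7/31) = +1 by Zolotarev.

+1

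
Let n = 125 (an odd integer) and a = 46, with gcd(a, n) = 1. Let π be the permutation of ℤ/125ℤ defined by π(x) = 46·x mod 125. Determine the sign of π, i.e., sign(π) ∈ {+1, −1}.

Trace 86: π^k(86) = [86, 81, 101, 21, 91, 61, 56] for k=0..6.
The orbit structure of x ↦ 46x mod 125: 13 orbits of sizes [25, 25, 25, 25, 5, 5, 5, 5, 1, 1, 1, 1, 1].
With 13 cycles on 125 points, sign = (−1)^{125−13} = +1.

+1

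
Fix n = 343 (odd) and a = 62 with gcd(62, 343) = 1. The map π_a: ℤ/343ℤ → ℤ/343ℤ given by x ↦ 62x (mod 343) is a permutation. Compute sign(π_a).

-1

Start at x=148: 148 → 258 → 218 → 139 → 43 → 265 → 309 → … (one orbit).
The orbit structure of x ↦ 62x mod 343: 10 orbits of sizes [98, 98, 98, 14, 14, 14, 2, 2, 2, 1].
343 − 10 = 333 transpositions; sign(π) = (−1)^333 = -1.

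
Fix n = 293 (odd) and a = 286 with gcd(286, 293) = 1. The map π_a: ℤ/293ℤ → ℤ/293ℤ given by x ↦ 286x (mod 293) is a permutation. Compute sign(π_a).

-1

Trace 204: π^k(204) = [204, 37, 34, 55, 201, 58, 180] for k=0..6.
Cycle type of π: 292 + 1; total 2 cycles.
With 2 cycles on 293 points, sign = (−1)^{293−2} = -1.
Zolotarev: (286|293) = -1, matching the cycle-count sign.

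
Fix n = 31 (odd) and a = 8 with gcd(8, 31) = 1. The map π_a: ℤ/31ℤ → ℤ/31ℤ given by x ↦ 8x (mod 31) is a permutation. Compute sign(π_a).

+1

Orbit of 2 under x↦8x: [2, 16, 4, 1, 8]… (length divides ord_31(8)).
7 cycles of lengths [5, 5, 5, 5, 5, 5, 1].
With 7 cycles on 31 points, sign = (−1)^{31−7} = +1.
Zolotarev: (8|31) = +1, matching the cycle-count sign.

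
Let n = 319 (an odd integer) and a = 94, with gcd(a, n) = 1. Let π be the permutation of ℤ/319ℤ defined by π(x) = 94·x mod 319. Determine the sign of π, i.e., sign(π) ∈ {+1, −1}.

-1

Trace 23: π^k(23) = [23, 248, 25, 117, 152, 252, 82] for k=0..6.
Cycle lengths of π_94 on ℤ/319ℤ: [70, 70, 70, 70, 10, 7, 7, 7, 7, 1]; 10 cycles in total.
Σ(ℓ_i−1) = 319−10 = 309; sign = (−1)^309 = -1.
Check: (94/319) = -1 by Zolotarev.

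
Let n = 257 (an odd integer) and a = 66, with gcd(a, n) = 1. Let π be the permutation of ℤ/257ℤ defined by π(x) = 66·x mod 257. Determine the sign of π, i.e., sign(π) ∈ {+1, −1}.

Trace 205: π^k(205) = [205, 166, 162, 155, 207, 41, 136] for k=0..6.
Decompose π into cycles: lengths [256, 1] (2 cycles, including the fixed point 0).
257 − 2 = 255 transpositions; sign(π) = (−1)^255 = -1.

-1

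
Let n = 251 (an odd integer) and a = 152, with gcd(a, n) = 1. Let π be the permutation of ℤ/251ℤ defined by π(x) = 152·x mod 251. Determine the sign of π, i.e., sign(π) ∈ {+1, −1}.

Orbit of 208 under x↦152x: [208, 241, 237, 131, 83, 66, 243]… (length divides ord_251(152)).
Cycle lengths of π_152 on ℤ/251ℤ: [125, 125, 1]; 3 cycles in total.
Σ(ℓ_i−1) = 251−3 = 248; sign = (−1)^248 = +1.
(152|251)_J = +1 (Zolotarev's lemma cross-check).

+1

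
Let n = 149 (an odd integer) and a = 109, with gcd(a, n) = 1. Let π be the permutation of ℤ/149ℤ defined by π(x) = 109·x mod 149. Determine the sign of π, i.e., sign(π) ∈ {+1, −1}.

Start at x=134: 134 → 4 → 138 → 142 → 131 → 124 → 106 → … (one orbit).
Cycle type of π: 148 + 1; total 2 cycles.
2 cycles on 149: each ℓ→(−1)^(ℓ−1), product (−1)^147 = -1.
The Jacobi symbol (109|149) = -1 (Zolotarev) agrees.

-1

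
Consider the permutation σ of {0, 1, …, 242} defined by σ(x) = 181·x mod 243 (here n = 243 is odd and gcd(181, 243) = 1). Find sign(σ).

+1

Trace 172: π^k(172) = [172, 28, 208, 226, 82, 19, 37] for k=0..6.
π_181 has 27 disjoint cycles with lengths [27, 27, 27, 27, 27, 27, 9, 9, 9, 9, 9, 9, 3, 3, 3, 3, 3, 3, 1, 1, 1, 1, 1, 1, 1, 1, 1] on {0,…,242}.
27 cycles on 243: each ℓ→(−1)^(ℓ−1), product (−1)^216 = +1.
Via Zolotarev, sign(π_{181}) = (181|243) = +1.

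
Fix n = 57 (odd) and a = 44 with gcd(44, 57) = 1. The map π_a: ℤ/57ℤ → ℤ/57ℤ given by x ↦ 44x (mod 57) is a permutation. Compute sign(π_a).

-1

Start at x=23: 23 → 43 → 11 → 28 → 35 → 1 → 44 → … (one orbit).
Decompose π into cycles: lengths [18, 18, 9, 9, 2, 1] (6 cycles, including the fixed point 0).
n − c = 57 − 6 = 51; sign = (−1)^51 = -1.
Check: (44/57) = -1 by Zolotarev.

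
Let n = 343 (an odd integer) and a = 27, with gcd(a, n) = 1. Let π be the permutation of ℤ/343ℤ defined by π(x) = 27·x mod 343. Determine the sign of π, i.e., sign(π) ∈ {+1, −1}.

Orbit of 167 under x↦27x: [167, 50, 321, 92, 83, 183, 139]… (length divides ord_343(27)).
10 cycles of lengths [98, 98, 98, 14, 14, 14, 2, 2, 2, 1].
With 10 cycles on 343 points, sign = (−1)^{343−10} = -1.
Via Zolotarev, sign(π_{27}) = (27|343) = -1.

-1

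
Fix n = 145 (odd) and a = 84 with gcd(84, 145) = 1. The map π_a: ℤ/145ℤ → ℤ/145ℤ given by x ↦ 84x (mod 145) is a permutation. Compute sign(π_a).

Orbit of 91 under x↦84x: [91, 104, 36, 124, 121, 14, 16]… (length divides ord_145(84)).
The orbit structure of x ↦ 84x mod 145: 8 orbits of sizes [28, 28, 28, 28, 28, 2, 2, 1].
sign(π) = (−1)^{n − #cycles} = (−1)^{145−8} = (−1)^137 = -1.

-1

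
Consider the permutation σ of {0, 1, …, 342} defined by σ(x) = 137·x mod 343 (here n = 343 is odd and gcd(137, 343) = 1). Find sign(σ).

+1

Trace 324: π^k(324) = [324, 141, 109, 184, 169, 172, 240] for k=0..6.
Cycle lengths of π_137 on ℤ/343ℤ: [147, 147, 21, 21, 3, 3, 1]; 7 cycles in total.
With 7 cycles on 343 points, sign = (−1)^{343−7} = +1.
Zolotarev: (137|343) = +1, matching the cycle-count sign.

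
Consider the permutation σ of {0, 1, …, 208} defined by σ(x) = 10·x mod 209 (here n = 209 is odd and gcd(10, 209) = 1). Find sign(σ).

+1

Trace 199: π^k(199) = [199, 109, 45, 32, 111, 65, 23] for k=0..6.
17 cycles of lengths [18, 18, 18, 18, 18, 18, 18, 18, 18, 18, 18, 2, 2, 2, 2, 2, 1].
17 cycles on 209: each ℓ→(−1)^(ℓ−1), product (−1)^192 = +1.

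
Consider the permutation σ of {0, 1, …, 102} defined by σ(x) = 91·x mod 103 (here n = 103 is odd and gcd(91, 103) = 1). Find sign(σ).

Start at x=50: 50 → 18 → 93 → 17 → 2 → 79 → 82 → … (one orbit).
Cycle lengths of π_91 on ℤ/103ℤ: [51, 51, 1]; 3 cycles in total.
n − c = 103 − 3 = 100; sign = (−1)^100 = +1.

+1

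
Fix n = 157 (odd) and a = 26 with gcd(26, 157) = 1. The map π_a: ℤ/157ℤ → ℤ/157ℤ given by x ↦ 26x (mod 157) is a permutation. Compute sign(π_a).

Orbit of 75 under x↦26x: [75, 66, 146, 28, 100, 88, 90]… (length divides ord_157(26)).
Decompose π into cycles: lengths [156, 1] (2 cycles, including the fixed point 0).
2 cycles on 157: each ℓ→(−1)^(ℓ−1), product (−1)^155 = -1.

-1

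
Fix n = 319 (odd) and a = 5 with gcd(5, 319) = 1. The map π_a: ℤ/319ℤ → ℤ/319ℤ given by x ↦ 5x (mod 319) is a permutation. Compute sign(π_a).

+1

Start at x=289: 289 → 169 → 207 → 78 → 71 → 36 → 180 → … (one orbit).
Decompose π into cycles: lengths [70, 70, 70, 70, 14, 14, 5, 5, 1] (9 cycles, including the fixed point 0).
Σ(ℓ_i−1) = 319−9 = 310; sign = (−1)^310 = +1.
Zolotarev: (5|319) = +1, matching the cycle-count sign.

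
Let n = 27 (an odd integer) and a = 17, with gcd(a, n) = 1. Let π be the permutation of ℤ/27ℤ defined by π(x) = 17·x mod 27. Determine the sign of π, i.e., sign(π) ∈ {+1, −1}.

Start at x=19: 19 → 26 → 10 → 8 → 1 → 17 → 19 (one orbit).
Cycle type of π: 6×3 + 2×4 + 1; total 8 cycles.
With 8 cycles on 27 points, sign = (−1)^{27−8} = -1.

-1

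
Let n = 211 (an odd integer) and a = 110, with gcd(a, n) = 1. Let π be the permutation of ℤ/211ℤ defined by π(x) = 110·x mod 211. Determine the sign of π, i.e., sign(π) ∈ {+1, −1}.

Orbit of 171 under x↦110x: [171, 31, 34, 153, 161, 197, 148]… (length divides ord_211(110)).
6 cycles of lengths [42, 42, 42, 42, 42, 1].
With 6 cycles on 211 points, sign = (−1)^{211−6} = -1.
Via Zolotarev, sign(π_{110}) = (110|211) = -1.

-1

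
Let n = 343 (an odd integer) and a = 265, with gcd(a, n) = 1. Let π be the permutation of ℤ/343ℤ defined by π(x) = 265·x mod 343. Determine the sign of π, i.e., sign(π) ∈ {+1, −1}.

Start at x=253: 253 → 160 → 211 → 6 → 218 → 146 → 274 → … (one orbit).
Cycle type of π: 98×3 + 14×3 + 2×3 + 1; total 10 cycles.
sign(π) = (−1)^{n − #cycles} = (−1)^{343−10} = (−1)^333 = -1.
The Jacobi symbol (265|343) = -1 (Zolotarev) agrees.

-1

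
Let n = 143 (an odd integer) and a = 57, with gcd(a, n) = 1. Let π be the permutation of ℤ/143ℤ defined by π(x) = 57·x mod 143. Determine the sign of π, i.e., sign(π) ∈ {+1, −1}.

Trace 109: π^k(109) = [109, 64, 73, 14, 83, 12, 112] for k=0..6.
11 cycles of lengths [20, 20, 20, 20, 20, 20, 10, 4, 4, 4, 1].
Σ(ℓ_i−1) = 143−11 = 132; sign = (−1)^132 = +1.
Via Zolotarev, sign(π_{57}) = (57|143) = +1.

+1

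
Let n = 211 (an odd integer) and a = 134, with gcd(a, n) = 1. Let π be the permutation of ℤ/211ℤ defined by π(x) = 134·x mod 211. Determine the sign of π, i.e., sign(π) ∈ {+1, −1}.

+1

Trace 188: π^k(188) = [188, 83, 150, 55, 196, 100, 107] for k=0..6.
Cycle lengths of π_134 on ℤ/211ℤ: [15, 15, 15, 15, 15, 15, 15, 15, 15, 15, 15, 15, 15, 15, 1]; 15 cycles in total.
With 15 cycles on 211 points, sign = (−1)^{211−15} = +1.
Via Zolotarev, sign(π_{134}) = (134|211) = +1.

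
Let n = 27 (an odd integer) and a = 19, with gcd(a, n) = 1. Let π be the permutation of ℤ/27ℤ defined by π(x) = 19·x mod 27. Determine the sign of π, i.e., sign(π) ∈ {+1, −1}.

+1

Orbit of 19 under x↦19x: [19, 10, 1]… (length divides ord_27(19)).
Cycle type of π: 3×6 + 1×9; total 15 cycles.
Σ(ℓ_i−1) = 27−15 = 12; sign = (−1)^12 = +1.
Zolotarev: (19|27) = +1, matching the cycle-count sign.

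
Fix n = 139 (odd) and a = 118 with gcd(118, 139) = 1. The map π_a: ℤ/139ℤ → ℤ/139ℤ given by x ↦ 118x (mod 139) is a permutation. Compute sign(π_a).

+1

Orbit of 25 under x↦118x: [25, 31, 44, 49, 83, 64, 46]… (length divides ord_139(118)).
Decompose π into cycles: lengths [69, 69, 1] (3 cycles, including the fixed point 0).
3 cycles on 139: each ℓ→(−1)^(ℓ−1), product (−1)^136 = +1.
The Jacobi symbol (118|139) = +1 (Zolotarev) agrees.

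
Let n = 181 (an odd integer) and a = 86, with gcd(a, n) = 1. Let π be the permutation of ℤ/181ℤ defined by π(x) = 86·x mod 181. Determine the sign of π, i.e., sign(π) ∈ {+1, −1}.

Orbit of 46 under x↦86x: [46, 155, 117, 107, 152, 40, 1]… (length divides ord_181(86)).
Cycle lengths of π_86 on ℤ/181ℤ: [60, 60, 60, 1]; 4 cycles in total.
With 4 cycles on 181 points, sign = (−1)^{181−4} = -1.
The Jacobi symbol (86|181) = -1 (Zolotarev) agrees.

-1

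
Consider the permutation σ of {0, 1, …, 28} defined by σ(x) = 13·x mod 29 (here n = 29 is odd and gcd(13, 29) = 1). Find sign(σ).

Start at x=1: 1 → 13 → 24 → 22 → 25 → 6 → 20 → … (one orbit).
3 cycles of lengths [14, 14, 1].
Σ(ℓ_i−1) = 29−3 = 26; sign = (−1)^26 = +1.
The Jacobi symbol (13|29) = +1 (Zolotarev) agrees.

+1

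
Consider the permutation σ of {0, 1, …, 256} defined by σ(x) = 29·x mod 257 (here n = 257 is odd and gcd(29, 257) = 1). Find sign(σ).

Orbit of 16 under x↦29x: [16, 207, 92, 98, 15, 178, 22]… (length divides ord_257(29)).
Cycle lengths of π_29 on ℤ/257ℤ: [128, 128, 1]; 3 cycles in total.
With 3 cycles on 257 points, sign = (−1)^{257−3} = +1.

+1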